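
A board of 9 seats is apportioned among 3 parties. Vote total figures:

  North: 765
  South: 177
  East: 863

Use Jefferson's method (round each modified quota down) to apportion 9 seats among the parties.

North: 4, South: 1, East: 4

Standard divisor 1805/9 ≈ 200.556; standard quotas: North 3.814, South 0.883, East 4.303.
Rounding down gives 3, 0, 4 = 7 seats, so the divisor must be adjusted.
With modified divisor 173.48: modified quotas North 4.410, South 1.020, East 4.975.
Rounding down: North 4, South 1, East 4 (total 9).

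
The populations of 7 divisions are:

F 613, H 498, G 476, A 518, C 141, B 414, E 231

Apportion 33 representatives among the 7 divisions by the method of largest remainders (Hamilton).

The standard divisor is 2891/33 ≈ 87.606.
Standard quotas: F 6.997, H 5.685, G 5.433, A 5.913, C 1.609, B 4.726, E 2.637.
Lower quotas: F 6, H 5, G 5, A 5, C 1, B 4, E 2 (sum 28, leaving 5 seats).
Remainders in descending order: F 0.997, A 0.913, B 0.726, H 0.685, E 0.637, C 0.609, G 0.433.
The surplus seats go to F, A, B, H, E.

F 7, H 6, G 5, A 6, C 1, B 5, E 3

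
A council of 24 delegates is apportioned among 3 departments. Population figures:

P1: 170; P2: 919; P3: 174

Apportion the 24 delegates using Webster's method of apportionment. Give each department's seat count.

P1=3; P2=18; P3=3

Standard divisor 1263/24 ≈ 52.625; standard quotas: P1 3.230, P2 17.463, P3 3.306.
Rounding to the nearest integer gives 3, 17, 3 = 23 seats, so the divisor must be adjusted.
With modified divisor 50: modified quotas P1 3.400, P2 18.380, P3 3.480.
Rounding to the nearest integer: P1 3, P2 18, P3 3 (total 24).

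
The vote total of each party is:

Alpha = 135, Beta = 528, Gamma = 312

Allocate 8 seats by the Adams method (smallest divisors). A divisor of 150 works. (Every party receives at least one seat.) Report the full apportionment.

Alpha=1; Beta=4; Gamma=3

With modified divisor 150: modified quotas Alpha 0.900, Beta 3.520, Gamma 2.080.
Rounding up: Alpha 1, Beta 4, Gamma 3 (total 8).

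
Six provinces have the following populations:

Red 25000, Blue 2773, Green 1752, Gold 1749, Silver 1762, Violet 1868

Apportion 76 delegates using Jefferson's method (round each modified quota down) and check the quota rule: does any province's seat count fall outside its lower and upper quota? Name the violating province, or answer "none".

Standard quotas: Red 54.435, Blue 6.038, Green 3.815, Gold 3.808, Silver 3.837, Violet 4.067.
Jefferson allocation: Red 56, Blue 6, Green 3, Gold 3, Silver 4, Violet 4.
Red has quota 54.435 (lower 54, upper 55) but receives 56 — outside the quota interval.

Red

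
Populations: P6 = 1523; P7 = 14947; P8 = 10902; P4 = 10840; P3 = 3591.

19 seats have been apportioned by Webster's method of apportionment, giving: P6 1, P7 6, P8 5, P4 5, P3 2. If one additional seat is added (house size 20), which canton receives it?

P7

Priority for the next seat is population ÷ (current seats + 0.5).
Priorities: P6 1015.333, P7 2299.538, P8 1982.182, P4 1970.909, P3 1436.400.
Highest priority: P7.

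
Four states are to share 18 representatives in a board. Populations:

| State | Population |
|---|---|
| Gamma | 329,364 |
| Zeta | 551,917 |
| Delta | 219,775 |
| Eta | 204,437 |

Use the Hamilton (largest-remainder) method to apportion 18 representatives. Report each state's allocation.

Gamma 4, Zeta 8, Delta 3, Eta 3

Standard divisor: 1305493 ÷ 18 ≈ 72527.389.
Standard quotas: Gamma 4.5412, Zeta 7.6098, Delta 3.0302, Eta 2.8188.
Lower quotas: Gamma 4, Zeta 7, Delta 3, Eta 2 (sum 16, leaving 2 seats).
Remainders in descending order: Eta 0.8188, Zeta 0.6098, Gamma 0.5412, Delta 0.0302.
The surplus seats go to Eta, Zeta.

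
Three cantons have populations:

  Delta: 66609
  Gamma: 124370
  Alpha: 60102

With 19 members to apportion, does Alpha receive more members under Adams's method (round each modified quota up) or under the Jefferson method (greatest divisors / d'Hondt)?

Adams

Adams: Delta 5, Gamma 9, Alpha 5.
Jefferson: Delta 5, Gamma 10, Alpha 4.
Alpha gets 5 under Adams and 4 under Jefferson.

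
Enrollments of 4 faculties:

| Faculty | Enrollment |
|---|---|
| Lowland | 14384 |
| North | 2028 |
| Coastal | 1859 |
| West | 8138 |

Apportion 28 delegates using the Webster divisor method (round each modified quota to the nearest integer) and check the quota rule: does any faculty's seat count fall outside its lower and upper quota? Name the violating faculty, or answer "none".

Standard quotas: Lowland 15.251, North 2.150, Coastal 1.971, West 8.628.
Webster allocation: Lowland 15, North 2, Coastal 2, West 9.
Every allocation lies between the lower and upper quota.

none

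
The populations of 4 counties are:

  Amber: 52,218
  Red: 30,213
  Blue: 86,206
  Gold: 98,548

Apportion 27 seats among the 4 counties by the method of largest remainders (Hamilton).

Total 267185; standard divisor 267185/27 ≈ 9895.741.
Standard quotas: Amber 5.2768, Red 3.0531, Blue 8.7114, Gold 9.9586.
Lower quotas: Amber 5, Red 3, Blue 8, Gold 9 (sum 25, leaving 2 seats).
Remainders in descending order: Gold 0.9586, Blue 0.7114, Amber 0.2768, Red 0.0531.
Largest remainders: Gold, Blue receive the extra seats.

Amber=5; Red=3; Blue=9; Gold=10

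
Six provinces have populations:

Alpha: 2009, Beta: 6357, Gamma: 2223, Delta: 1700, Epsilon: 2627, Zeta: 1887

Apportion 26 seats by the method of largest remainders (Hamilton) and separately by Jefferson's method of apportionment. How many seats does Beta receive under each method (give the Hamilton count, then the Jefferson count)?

10 and 11

Hamilton: Alpha 3, Beta 10, Gamma 3, Delta 3, Epsilon 4, Zeta 3.
Jefferson: Alpha 3, Beta 11, Gamma 3, Delta 2, Epsilon 4, Zeta 3.
Beta gets 10 under Hamilton and 11 under Jefferson.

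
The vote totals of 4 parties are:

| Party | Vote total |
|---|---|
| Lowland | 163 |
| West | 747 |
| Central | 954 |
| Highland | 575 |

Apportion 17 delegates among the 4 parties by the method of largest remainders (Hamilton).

Standard divisor: 2439 ÷ 17 ≈ 143.471.
Standard quotas: Lowland 1.136, West 5.207, Central 6.649, Highland 4.008.
Lower quotas: Lowland 1, West 5, Central 6, Highland 4 (sum 16, leaving 1 seat).
Remainders in descending order: Central 0.649, West 0.207, Lowland 0.136, Highland 0.008.
Largest remainder: Central receives the extra seat.

Lowland 1, West 5, Central 7, Highland 4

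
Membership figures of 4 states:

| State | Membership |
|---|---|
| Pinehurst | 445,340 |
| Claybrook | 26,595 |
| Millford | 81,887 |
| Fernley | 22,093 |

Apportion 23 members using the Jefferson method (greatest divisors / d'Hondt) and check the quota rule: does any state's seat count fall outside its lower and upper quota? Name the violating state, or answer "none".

Pinehurst

Standard quotas: Pinehurst 17.785, Claybrook 1.062, Millford 3.270, Fernley 0.882.
Jefferson allocation: Pinehurst 19, Claybrook 1, Millford 3, Fernley 0.
Pinehurst has quota 17.785 (lower 17, upper 18) but receives 19 — outside the quota interval.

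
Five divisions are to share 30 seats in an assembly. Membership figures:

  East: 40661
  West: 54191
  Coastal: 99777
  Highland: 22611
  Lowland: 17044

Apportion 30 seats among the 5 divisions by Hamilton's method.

The standard divisor is 234284/30 ≈ 7809.467.
Standard quotas: East 5.2066, West 6.9391, Coastal 12.7764, Highland 2.8953, Lowland 2.1825.
Lower quotas: East 5, West 6, Coastal 12, Highland 2, Lowland 2 (sum 27, leaving 3 seats).
Remainders in descending order: West 0.9391, Highland 0.8953, Coastal 0.7764, East 0.2066, Lowland 0.1825.
The surplus seats go to West, Highland, Coastal.

East=5, West=7, Coastal=13, Highland=3, Lowland=2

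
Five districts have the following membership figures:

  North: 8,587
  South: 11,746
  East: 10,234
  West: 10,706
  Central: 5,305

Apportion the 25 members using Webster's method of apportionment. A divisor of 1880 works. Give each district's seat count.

With modified divisor 1880: modified quotas North 4.568, South 6.248, East 5.444, West 5.695, Central 2.822.
Rounding to the nearest integer: North 5, South 6, East 5, West 6, Central 3 (total 25).

North 5, South 6, East 5, West 6, Central 3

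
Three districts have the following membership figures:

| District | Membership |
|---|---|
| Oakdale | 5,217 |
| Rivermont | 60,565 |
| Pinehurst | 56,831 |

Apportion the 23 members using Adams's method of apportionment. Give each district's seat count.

Oakdale 1; Rivermont 11; Pinehurst 11

Standard divisor 122613/23 ≈ 5331; standard quotas: Oakdale 0.979, Rivermont 11.361, Pinehurst 10.660.
Rounding up gives 1, 12, 11 = 24 seats, so the divisor must be adjusted.
With modified divisor 5600: modified quotas Oakdale 0.932, Rivermont 10.815, Pinehurst 10.148.
Rounding up: Oakdale 1, Rivermont 11, Pinehurst 11 (total 23).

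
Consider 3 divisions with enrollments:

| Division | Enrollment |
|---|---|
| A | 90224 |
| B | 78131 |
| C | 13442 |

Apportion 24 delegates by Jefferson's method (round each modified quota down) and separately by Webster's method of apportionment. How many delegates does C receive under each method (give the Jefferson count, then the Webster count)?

Jefferson: A 12, B 11, C 1.
Webster: A 12, B 10, C 2.
C gets 1 under Jefferson and 2 under Webster.

1 and 2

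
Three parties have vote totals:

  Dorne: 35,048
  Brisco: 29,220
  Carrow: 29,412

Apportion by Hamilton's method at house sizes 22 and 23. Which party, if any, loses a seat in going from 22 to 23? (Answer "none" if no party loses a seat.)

At 22 seats: Dorne 8, Brisco 7, Carrow 7.
At 23 seats: Dorne 9, Brisco 7, Carrow 7.
No party's allocation decreased.

none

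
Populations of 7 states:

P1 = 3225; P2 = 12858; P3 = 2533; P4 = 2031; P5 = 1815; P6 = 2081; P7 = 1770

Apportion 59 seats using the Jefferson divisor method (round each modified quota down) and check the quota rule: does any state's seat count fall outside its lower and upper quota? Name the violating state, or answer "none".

Standard quotas: P1 7.231, P2 28.831, P3 5.680, P4 4.554, P5 4.070, P6 4.666, P7 3.969.
Jefferson allocation: P1 7, P2 30, P3 6, P4 4, P5 4, P6 4, P7 4.
P2 has quota 28.831 (lower 28, upper 29) but receives 30 — outside the quota interval.

P2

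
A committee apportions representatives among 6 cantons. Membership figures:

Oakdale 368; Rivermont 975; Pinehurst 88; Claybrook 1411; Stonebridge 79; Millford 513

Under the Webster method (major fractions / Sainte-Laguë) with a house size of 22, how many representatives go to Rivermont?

Standard divisor 3434/22 ≈ 156.091; standard quotas: Oakdale 2.358, Rivermont 6.246, Pinehurst 0.564, Claybrook 9.040, Stonebridge 0.506, Millford 3.287.
Rounding to the nearest integer gives Oakdale 2, Rivermont 6, Pinehurst 1, Claybrook 9, Stonebridge 1, Millford 3 — total 22, matching the house size, so no adjustment is needed.
Rivermont receives 6.

6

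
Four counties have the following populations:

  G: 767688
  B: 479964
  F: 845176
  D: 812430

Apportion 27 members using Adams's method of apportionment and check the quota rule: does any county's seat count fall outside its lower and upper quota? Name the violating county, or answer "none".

Standard quotas: G 7.135, B 4.461, F 7.855, D 7.550.
Adams allocation: G 7, B 5, F 8, D 7.
Every allocation lies between the lower and upper quota.

none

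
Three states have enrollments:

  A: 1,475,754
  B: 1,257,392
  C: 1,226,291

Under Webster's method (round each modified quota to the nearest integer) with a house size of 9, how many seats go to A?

Standard divisor 3959437/9 ≈ 439937.444; standard quotas: A 3.354, B 2.858, C 2.787.
Rounding to the nearest integer gives A 3, B 3, C 3 — total 9, matching the house size, so no adjustment is needed.
A receives 3.

3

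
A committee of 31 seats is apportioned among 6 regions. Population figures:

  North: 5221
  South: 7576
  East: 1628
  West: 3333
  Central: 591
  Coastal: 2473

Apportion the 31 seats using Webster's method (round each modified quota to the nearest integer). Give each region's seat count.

North 8, South 11, East 2, West 5, Central 1, Coastal 4

Standard divisor 20822/31 ≈ 671.677; standard quotas: North 7.773, South 11.279, East 2.424, West 4.962, Central 0.880, Coastal 3.682.
Rounding to the nearest integer gives North 8, South 11, East 2, West 5, Central 1, Coastal 4 — total 31, matching the house size, so no adjustment is needed.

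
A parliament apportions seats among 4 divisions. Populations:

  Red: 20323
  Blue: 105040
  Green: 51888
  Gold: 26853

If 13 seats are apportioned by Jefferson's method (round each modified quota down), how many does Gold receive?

2

Standard divisor 204104/13 ≈ 15700.308; standard quotas: Red 1.294, Blue 6.690, Green 3.305, Gold 1.710.
Rounding down gives 1, 6, 3, 1 = 11 seats, so the divisor must be adjusted.
With modified divisor 13280: modified quotas Red 1.530, Blue 7.910, Green 3.907, Gold 2.022.
Rounding down: Red 1, Blue 7, Green 3, Gold 2 (total 13).
Gold receives 2.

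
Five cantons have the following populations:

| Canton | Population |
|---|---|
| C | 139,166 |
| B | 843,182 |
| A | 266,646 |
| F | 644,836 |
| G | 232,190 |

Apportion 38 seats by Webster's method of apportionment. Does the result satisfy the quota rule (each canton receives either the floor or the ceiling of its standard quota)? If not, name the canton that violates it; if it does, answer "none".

none

Standard quotas: C 2.487, B 15.071, A 4.766, F 11.526, G 4.150.
Webster allocation: C 2, B 15, A 5, F 12, G 4.
Every allocation lies between the lower and upper quota.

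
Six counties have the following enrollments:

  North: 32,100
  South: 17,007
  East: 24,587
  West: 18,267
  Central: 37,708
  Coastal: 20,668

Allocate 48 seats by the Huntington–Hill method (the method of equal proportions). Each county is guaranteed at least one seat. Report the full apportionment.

North 10, South 5, East 8, West 6, Central 12, Coastal 7

With divisor 3147: modified quotas North 10.200, South 5.404, East 7.813, West 5.805, Central 11.982, Coastal 6.568.
Geometric-mean thresholds: North √(10·11)=10.488, South √(5·6)=5.477, East √(7·8)=7.483, West √(5·6)=5.477, Central √(11·12)=11.489, Coastal √(6·7)=6.481.
Each quota rounded against its threshold gives North 10, South 5, East 8, West 6, Central 12, Coastal 7 (total 48).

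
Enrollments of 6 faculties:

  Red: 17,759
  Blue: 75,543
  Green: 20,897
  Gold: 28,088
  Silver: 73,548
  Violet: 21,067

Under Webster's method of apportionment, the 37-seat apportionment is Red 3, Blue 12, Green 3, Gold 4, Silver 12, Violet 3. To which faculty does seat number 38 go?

Priority for the next seat is population ÷ (current seats + 0.5).
Priorities: Red 5074.000, Blue 6043.440, Green 5970.571, Gold 6241.778, Silver 5883.840, Violet 6019.143.
Highest priority: Gold.

Gold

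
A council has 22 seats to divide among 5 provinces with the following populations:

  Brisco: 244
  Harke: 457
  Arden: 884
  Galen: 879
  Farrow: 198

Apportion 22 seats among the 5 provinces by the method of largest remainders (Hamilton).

The standard divisor is 2662/22 = 121.
Standard quotas: Brisco 2.017, Harke 3.777, Arden 7.306, Galen 7.264, Farrow 1.636.
Lower quotas: Brisco 2, Harke 3, Arden 7, Galen 7, Farrow 1 (sum 20, leaving 2 seats).
Remainders in descending order: Harke 0.777, Farrow 0.636, Arden 0.306, Galen 0.264, Brisco 0.017.
Largest remainders: Harke, Farrow receive the extra seats.

Brisco=2; Harke=4; Arden=7; Galen=7; Farrow=2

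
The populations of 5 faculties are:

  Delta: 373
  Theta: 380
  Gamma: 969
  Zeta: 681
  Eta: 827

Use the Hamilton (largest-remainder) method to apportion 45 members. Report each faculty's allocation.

The standard divisor is 3230/45 ≈ 71.778.
Standard quotas: Delta 5.197, Theta 5.294, Gamma 13.500, Zeta 9.488, Eta 11.522.
Lower quotas: Delta 5, Theta 5, Gamma 13, Zeta 9, Eta 11 (sum 43, leaving 2 seats).
Remainders in descending order: Eta 0.522, Gamma 0.500, Zeta 0.488, Theta 0.294, Delta 0.197.
Largest remainders: Eta, Gamma receive the extra seats.

Delta 5, Theta 5, Gamma 14, Zeta 9, Eta 12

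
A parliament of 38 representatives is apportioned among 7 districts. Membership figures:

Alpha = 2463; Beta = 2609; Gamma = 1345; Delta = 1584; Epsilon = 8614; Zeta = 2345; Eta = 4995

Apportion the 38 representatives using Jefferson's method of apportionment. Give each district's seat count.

Alpha=4, Beta=4, Gamma=2, Delta=2, Epsilon=14, Zeta=4, Eta=8

Standard divisor 23955/38 ≈ 630.395; standard quotas: Alpha 3.907, Beta 4.139, Gamma 2.134, Delta 2.513, Epsilon 13.664, Zeta 3.720, Eta 7.924.
Rounding down gives 3, 4, 2, 2, 13, 3, 7 = 34 seats, so the divisor must be adjusted.
With modified divisor 580: modified quotas Alpha 4.247, Beta 4.498, Gamma 2.319, Delta 2.731, Epsilon 14.852, Zeta 4.043, Eta 8.612.
Rounding down: Alpha 4, Beta 4, Gamma 2, Delta 2, Epsilon 14, Zeta 4, Eta 8 (total 38).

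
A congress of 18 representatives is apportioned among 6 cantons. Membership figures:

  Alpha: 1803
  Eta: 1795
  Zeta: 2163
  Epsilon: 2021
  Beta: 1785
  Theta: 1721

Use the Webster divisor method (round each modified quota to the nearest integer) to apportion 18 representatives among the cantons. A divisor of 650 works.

Alpha: 3, Eta: 3, Zeta: 3, Epsilon: 3, Beta: 3, Theta: 3

With modified divisor 650: modified quotas Alpha 2.774, Eta 2.762, Zeta 3.328, Epsilon 3.109, Beta 2.746, Theta 2.648.
Rounding to the nearest integer: Alpha 3, Eta 3, Zeta 3, Epsilon 3, Beta 3, Theta 3 (total 18).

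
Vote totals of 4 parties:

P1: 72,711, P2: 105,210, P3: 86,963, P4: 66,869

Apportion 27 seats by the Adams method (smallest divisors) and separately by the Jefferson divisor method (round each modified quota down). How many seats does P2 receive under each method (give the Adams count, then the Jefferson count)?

8 and 9

Adams: P1 6, P2 8, P3 7, P4 6.
Jefferson: P1 6, P2 9, P3 7, P4 5.
P2 gets 8 under Adams and 9 under Jefferson.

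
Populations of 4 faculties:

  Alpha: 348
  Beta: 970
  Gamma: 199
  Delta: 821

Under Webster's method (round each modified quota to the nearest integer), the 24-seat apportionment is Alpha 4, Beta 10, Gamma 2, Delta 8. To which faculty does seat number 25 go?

Priority for the next seat is population ÷ (current seats + 0.5).
Priorities: Alpha 77.333, Beta 92.381, Gamma 79.600, Delta 96.588.
Highest priority: Delta.

Delta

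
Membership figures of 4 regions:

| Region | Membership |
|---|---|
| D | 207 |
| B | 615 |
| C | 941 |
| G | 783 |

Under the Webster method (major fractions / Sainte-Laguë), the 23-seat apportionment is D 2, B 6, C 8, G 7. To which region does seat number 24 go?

Priority for the next seat is population ÷ (current seats + 0.5).
Priorities: D 82.800, B 94.615, C 110.706, G 104.400.
Highest priority: C.

C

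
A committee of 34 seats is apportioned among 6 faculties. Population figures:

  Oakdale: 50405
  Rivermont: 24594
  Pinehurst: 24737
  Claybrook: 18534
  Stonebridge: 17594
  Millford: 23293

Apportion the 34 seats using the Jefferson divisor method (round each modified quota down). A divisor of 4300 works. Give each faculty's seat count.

Oakdale=11, Rivermont=5, Pinehurst=5, Claybrook=4, Stonebridge=4, Millford=5

With modified divisor 4300: modified quotas Oakdale 11.722, Rivermont 5.720, Pinehurst 5.753, Claybrook 4.310, Stonebridge 4.092, Millford 5.417.
Rounding down: Oakdale 11, Rivermont 5, Pinehurst 5, Claybrook 4, Stonebridge 4, Millford 5 (total 34).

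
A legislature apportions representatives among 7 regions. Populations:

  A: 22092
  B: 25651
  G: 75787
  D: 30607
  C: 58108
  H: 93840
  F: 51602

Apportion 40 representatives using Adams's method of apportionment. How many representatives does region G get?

8

Standard divisor 357687/40 ≈ 8942.175; standard quotas: A 2.471, B 2.869, G 8.475, D 3.423, C 6.498, H 10.494, F 5.771.
Rounding up gives 3, 3, 9, 4, 7, 11, 6 = 43 seats, so the divisor must be adjusted.
With modified divisor 9900: modified quotas A 2.232, B 2.591, G 7.655, D 3.092, C 5.869, H 9.479, F 5.212.
Rounding up: A 3, B 3, G 8, D 4, C 6, H 10, F 6 (total 40).
G receives 8.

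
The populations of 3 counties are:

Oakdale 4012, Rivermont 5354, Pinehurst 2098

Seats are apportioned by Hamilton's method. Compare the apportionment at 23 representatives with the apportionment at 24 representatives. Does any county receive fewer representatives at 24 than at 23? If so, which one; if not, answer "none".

At 23 seats: Oakdale 8, Rivermont 11, Pinehurst 4.
At 24 seats: Oakdale 9, Rivermont 11, Pinehurst 4.
No county's allocation decreased.

none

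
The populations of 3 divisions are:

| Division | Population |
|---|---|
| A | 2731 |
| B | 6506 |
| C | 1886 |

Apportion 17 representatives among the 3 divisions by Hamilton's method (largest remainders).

A=4, B=10, C=3

Standard divisor: 11123 ÷ 17 ≈ 654.294.
Standard quotas: A 4.1740, B 9.9435, C 2.8825.
Lower quotas: A 4, B 9, C 2 (sum 15, leaving 2 seats).
Remainders in descending order: B 0.9435, C 0.8825, A 0.1740.
Largest remainders: B, C receive the extra seats.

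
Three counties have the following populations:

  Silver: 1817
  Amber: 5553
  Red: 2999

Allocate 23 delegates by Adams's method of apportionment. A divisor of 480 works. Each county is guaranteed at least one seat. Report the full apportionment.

Silver 4, Amber 12, Red 7

With modified divisor 480: modified quotas Silver 3.785, Amber 11.569, Red 6.248.
Rounding up: Silver 4, Amber 12, Red 7 (total 23).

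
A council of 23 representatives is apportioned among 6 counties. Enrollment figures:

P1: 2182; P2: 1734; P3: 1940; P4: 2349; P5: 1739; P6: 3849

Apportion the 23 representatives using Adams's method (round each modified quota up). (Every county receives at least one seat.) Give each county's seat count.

Standard divisor 13793/23 ≈ 599.696; standard quotas: P1 3.639, P2 2.891, P3 3.235, P4 3.917, P5 2.900, P6 6.418.
Rounding up gives 4, 3, 4, 4, 3, 7 = 25 seats, so the divisor must be adjusted.
With modified divisor 700: modified quotas P1 3.117, P2 2.477, P3 2.771, P4 3.356, P5 2.484, P6 5.499.
Rounding up: P1 4, P2 3, P3 3, P4 4, P5 3, P6 6 (total 23).

P1=4, P2=3, P3=3, P4=4, P5=3, P6=6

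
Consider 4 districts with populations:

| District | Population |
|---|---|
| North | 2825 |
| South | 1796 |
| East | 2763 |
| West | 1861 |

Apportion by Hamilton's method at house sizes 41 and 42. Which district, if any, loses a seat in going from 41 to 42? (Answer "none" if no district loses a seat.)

none

At 41 seats: North 13, South 8, East 12, West 8.
At 42 seats: North 13, South 8, East 13, West 8.
No district's allocation decreased.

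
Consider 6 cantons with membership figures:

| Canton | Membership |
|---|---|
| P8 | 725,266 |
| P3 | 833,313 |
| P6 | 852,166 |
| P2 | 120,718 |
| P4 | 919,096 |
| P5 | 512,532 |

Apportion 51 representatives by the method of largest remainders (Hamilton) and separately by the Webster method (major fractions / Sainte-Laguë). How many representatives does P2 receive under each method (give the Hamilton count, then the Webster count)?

1 and 2

Hamilton: P8 9, P3 11, P6 11, P2 1, P4 12, P5 7.
Webster: P8 9, P3 11, P6 11, P2 2, P4 12, P5 6.
P2 gets 1 under Hamilton and 2 under Webster.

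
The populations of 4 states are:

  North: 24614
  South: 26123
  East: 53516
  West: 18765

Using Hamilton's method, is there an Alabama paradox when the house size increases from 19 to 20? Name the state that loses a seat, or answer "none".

At 19 seats: North 4, South 4, East 8, West 3.
At 20 seats: North 4, South 4, East 9, West 3.
No state's allocation decreased.

none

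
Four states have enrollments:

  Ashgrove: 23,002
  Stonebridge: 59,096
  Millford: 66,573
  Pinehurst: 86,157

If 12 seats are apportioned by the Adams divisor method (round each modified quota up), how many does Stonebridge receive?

3

Standard divisor 234828/12 ≈ 19569; standard quotas: Ashgrove 1.175, Stonebridge 3.020, Millford 3.402, Pinehurst 4.403.
Rounding up gives 2, 4, 4, 5 = 15 seats, so the divisor must be adjusted.
With modified divisor 22434.3: modified quotas Ashgrove 1.025, Stonebridge 2.634, Millford 2.967, Pinehurst 3.840.
Rounding up: Ashgrove 2, Stonebridge 3, Millford 3, Pinehurst 4 (total 12).
Stonebridge receives 3.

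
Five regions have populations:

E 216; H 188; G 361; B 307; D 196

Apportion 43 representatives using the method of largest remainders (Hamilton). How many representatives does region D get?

7

Total 1268; standard divisor 1268/43 ≈ 29.488.
Standard quotas: E 7.325, H 6.375, G 12.242, B 10.411, D 6.647.
Lower quotas: E 7, H 6, G 12, B 10, D 6 (sum 41, leaving 2 seats).
Remainders in descending order: D 0.647, B 0.411, H 0.375, E 0.325, G 0.242.
The surplus seats go to D, B.
D receives 7.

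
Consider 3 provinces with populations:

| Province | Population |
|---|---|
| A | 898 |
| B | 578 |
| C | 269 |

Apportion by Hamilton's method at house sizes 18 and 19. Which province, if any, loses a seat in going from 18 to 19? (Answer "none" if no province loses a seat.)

none

At 18 seats: A 9, B 6, C 3.
At 19 seats: A 10, B 6, C 3.
No province's allocation decreased.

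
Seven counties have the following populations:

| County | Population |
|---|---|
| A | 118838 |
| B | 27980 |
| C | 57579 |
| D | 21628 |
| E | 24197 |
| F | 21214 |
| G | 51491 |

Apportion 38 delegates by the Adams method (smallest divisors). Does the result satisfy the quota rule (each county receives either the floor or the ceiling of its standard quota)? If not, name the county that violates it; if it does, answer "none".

none

Standard quotas: A 13.984, B 3.293, C 6.776, D 2.545, E 2.847, F 2.496, G 6.059.
Adams allocation: A 13, B 3, C 7, D 3, E 3, F 3, G 6.
Every allocation lies between the lower and upper quota.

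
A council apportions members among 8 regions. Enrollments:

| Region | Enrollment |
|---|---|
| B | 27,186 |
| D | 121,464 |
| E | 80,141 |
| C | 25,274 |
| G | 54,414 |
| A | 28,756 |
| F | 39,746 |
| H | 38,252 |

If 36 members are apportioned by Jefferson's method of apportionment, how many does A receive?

2

Standard divisor 415233/36 ≈ 11534.25; standard quotas: B 2.357, D 10.531, E 6.948, C 2.191, G 4.718, A 2.493, F 3.446, H 3.316.
Rounding down gives 2, 10, 6, 2, 4, 2, 3, 3 = 32 seats, so the divisor must be adjusted.
With modified divisor 10100: modified quotas B 2.692, D 12.026, E 7.935, C 2.502, G 5.388, A 2.847, F 3.935, H 3.787.
Rounding down: B 2, D 12, E 7, C 2, G 5, A 2, F 3, H 3 (total 36).
A receives 2.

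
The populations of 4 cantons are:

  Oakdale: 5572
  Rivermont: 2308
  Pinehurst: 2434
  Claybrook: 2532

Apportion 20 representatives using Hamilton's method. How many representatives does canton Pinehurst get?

4

Total 12846; standard divisor 12846/20 ≈ 642.3.
Standard quotas: Oakdale 8.6751, Rivermont 3.5933, Pinehurst 3.7895, Claybrook 3.9421.
Lower quotas: Oakdale 8, Rivermont 3, Pinehurst 3, Claybrook 3 (sum 17, leaving 3 seats).
Remainders in descending order: Claybrook 0.9421, Pinehurst 0.7895, Oakdale 0.6751, Rivermont 0.5933.
The surplus seats go to Claybrook, Pinehurst, Oakdale.
Pinehurst receives 4.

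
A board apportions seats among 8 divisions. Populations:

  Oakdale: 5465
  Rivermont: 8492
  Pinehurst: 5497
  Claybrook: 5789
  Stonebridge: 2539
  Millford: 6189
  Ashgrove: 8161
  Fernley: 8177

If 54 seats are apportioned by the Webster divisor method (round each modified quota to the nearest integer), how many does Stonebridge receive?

3

Standard divisor 50309/54 ≈ 931.648; standard quotas: Oakdale 5.866, Rivermont 9.115, Pinehurst 5.900, Claybrook 6.214, Stonebridge 2.725, Millford 6.643, Ashgrove 8.760, Fernley 8.777.
Rounding to the nearest integer gives 6, 9, 6, 6, 3, 7, 9, 9 = 55 seats, so the divisor must be adjusted.
With modified divisor 956: modified quotas Oakdale 5.717, Rivermont 8.883, Pinehurst 5.750, Claybrook 6.055, Stonebridge 2.656, Millford 6.474, Ashgrove 8.537, Fernley 8.553.
Rounding to the nearest integer: Oakdale 6, Rivermont 9, Pinehurst 6, Claybrook 6, Stonebridge 3, Millford 6, Ashgrove 9, Fernley 9 (total 54).
Stonebridge receives 3.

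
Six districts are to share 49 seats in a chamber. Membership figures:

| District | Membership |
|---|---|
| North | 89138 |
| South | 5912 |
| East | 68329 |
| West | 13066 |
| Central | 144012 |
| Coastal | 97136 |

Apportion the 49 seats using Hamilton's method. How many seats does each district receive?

North: 10, South: 1, East: 8, West: 2, Central: 17, Coastal: 11

Standard divisor: 417593 ÷ 49 ≈ 8522.306.
Standard quotas: North 10.4594, South 0.6937, East 8.0177, West 1.5332, Central 16.8982, Coastal 11.3979.
Lower quotas: North 10, South 0, East 8, West 1, Central 16, Coastal 11 (sum 46, leaving 3 seats).
Remainders in descending order: Central 0.8982, South 0.6937, West 0.5332, North 0.4594, Coastal 0.3979, East 0.0177.
Largest remainders: Central, South, West receive the extra seats.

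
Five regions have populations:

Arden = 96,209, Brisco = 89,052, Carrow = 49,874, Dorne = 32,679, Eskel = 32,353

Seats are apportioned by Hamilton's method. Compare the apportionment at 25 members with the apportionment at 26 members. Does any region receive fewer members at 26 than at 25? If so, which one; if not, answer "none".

At 25 seats: Arden 8, Brisco 7, Carrow 4, Dorne 3, Eskel 3.
At 26 seats: Arden 8, Brisco 8, Carrow 4, Dorne 3, Eskel 3.
No region's allocation decreased.

none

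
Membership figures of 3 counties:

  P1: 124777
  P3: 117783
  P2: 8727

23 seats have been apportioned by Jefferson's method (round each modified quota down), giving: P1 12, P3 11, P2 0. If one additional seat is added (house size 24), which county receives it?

Priority for the next seat is population ÷ (current seats + 1).
Priorities: P1 9598.231, P3 9815.250, P2 8727.000.
Highest priority: P3.

P3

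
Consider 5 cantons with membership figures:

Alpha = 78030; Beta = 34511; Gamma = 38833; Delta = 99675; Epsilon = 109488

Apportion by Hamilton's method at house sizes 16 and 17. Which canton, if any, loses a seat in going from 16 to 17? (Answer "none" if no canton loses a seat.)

Beta

At 16 seats: Alpha 3, Beta 2, Gamma 2, Delta 4, Epsilon 5.
At 17 seats: Alpha 4, Beta 1, Gamma 2, Delta 5, Epsilon 5.
Beta drops from 2 to 1.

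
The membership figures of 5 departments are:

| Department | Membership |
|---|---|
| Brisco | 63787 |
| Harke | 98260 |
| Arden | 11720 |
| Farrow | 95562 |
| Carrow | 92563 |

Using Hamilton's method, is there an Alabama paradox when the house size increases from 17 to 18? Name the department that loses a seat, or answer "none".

Arden

At 17 seats: Brisco 3, Harke 5, Arden 1, Farrow 4, Carrow 4.
At 18 seats: Brisco 3, Harke 5, Arden 0, Farrow 5, Carrow 5.
Arden drops from 1 to 0.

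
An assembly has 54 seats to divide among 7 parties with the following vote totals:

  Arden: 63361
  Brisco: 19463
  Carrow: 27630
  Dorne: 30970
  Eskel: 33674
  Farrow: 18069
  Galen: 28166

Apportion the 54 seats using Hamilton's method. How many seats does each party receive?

Total 221333; standard divisor 221333/54 ≈ 4098.759.
Standard quotas: Arden 15.4586, Brisco 4.7485, Carrow 6.7411, Dorne 7.5559, Eskel 8.2157, Farrow 4.4084, Galen 6.8718.
Lower quotas: Arden 15, Brisco 4, Carrow 6, Dorne 7, Eskel 8, Farrow 4, Galen 6 (sum 50, leaving 4 seats).
Remainders in descending order: Galen 0.8718, Brisco 0.7485, Carrow 0.7411, Dorne 0.5559, Arden 0.4586, Farrow 0.4084, Eskel 0.2157.
Largest remainders: Galen, Brisco, Carrow, Dorne receive the extra seats.

Arden: 15, Brisco: 5, Carrow: 7, Dorne: 8, Eskel: 8, Farrow: 4, Galen: 7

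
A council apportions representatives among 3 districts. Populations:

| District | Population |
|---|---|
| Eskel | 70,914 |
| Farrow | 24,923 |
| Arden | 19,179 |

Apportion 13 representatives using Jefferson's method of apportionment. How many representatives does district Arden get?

2

Standard divisor 115016/13 ≈ 8847.385; standard quotas: Eskel 8.015, Farrow 2.817, Arden 2.168.
Rounding down gives 8, 2, 2 = 12 seats, so the divisor must be adjusted.
With modified divisor 8100: modified quotas Eskel 8.755, Farrow 3.077, Arden 2.368.
Rounding down: Eskel 8, Farrow 3, Arden 2 (total 13).
Arden receives 2.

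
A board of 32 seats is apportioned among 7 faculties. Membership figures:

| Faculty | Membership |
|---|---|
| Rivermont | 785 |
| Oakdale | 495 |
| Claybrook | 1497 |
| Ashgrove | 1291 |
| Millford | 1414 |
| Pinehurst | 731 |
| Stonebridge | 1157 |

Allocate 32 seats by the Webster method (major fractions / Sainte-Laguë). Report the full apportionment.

Standard divisor 7370/32 ≈ 230.312; standard quotas: Rivermont 3.408, Oakdale 2.149, Claybrook 6.500, Ashgrove 5.605, Millford 6.139, Pinehurst 3.174, Stonebridge 5.024.
Rounding to the nearest integer gives 3, 2, 6, 6, 6, 3, 5 = 31 seats, so the divisor must be adjusted.
With modified divisor 227: modified quotas Rivermont 3.458, Oakdale 2.181, Claybrook 6.595, Ashgrove 5.687, Millford 6.229, Pinehurst 3.220, Stonebridge 5.097.
Rounding to the nearest integer: Rivermont 3, Oakdale 2, Claybrook 7, Ashgrove 6, Millford 6, Pinehurst 3, Stonebridge 5 (total 32).

Rivermont 3; Oakdale 2; Claybrook 7; Ashgrove 6; Millford 6; Pinehurst 3; Stonebridge 5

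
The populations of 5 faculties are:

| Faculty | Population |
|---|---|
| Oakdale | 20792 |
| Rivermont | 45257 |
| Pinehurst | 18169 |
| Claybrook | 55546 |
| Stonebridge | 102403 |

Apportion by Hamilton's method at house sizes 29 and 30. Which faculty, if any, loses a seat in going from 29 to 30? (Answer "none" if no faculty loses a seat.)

At 29 seats: Oakdale 3, Rivermont 5, Pinehurst 2, Claybrook 7, Stonebridge 12.
At 30 seats: Oakdale 2, Rivermont 6, Pinehurst 2, Claybrook 7, Stonebridge 13.
Oakdale drops from 3 to 2.

Oakdale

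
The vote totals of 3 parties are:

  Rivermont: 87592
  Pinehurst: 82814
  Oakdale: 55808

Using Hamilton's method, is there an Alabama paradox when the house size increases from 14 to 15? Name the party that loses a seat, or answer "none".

At 14 seats: Rivermont 5, Pinehurst 5, Oakdale 4.
At 15 seats: Rivermont 6, Pinehurst 5, Oakdale 4.
No party's allocation decreased.

none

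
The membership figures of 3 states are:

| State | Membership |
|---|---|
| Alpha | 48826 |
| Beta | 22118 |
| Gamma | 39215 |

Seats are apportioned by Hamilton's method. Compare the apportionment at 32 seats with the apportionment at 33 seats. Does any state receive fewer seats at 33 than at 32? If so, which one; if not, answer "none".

At 32 seats: Alpha 14, Beta 7, Gamma 11.
At 33 seats: Alpha 15, Beta 6, Gamma 12.
Beta drops from 7 to 6.

Beta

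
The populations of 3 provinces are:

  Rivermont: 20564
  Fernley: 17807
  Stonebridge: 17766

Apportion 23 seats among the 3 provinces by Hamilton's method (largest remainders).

Standard divisor: 56137 ÷ 23 ≈ 2440.739.
Standard quotas: Rivermont 8.4253, Fernley 7.2957, Stonebridge 7.2789.
Lower quotas: Rivermont 8, Fernley 7, Stonebridge 7 (sum 22, leaving 1 seat).
Remainders in descending order: Rivermont 0.4253, Fernley 0.2957, Stonebridge 0.2789.
The surplus seat goes to Rivermont.

Rivermont=9, Fernley=7, Stonebridge=7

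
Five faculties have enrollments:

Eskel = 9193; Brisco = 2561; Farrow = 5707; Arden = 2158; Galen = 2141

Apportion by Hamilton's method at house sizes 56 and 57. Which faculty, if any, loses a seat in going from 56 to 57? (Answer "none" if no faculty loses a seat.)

At 56 seats: Eskel 24, Brisco 7, Farrow 15, Arden 5, Galen 5.
At 57 seats: Eskel 24, Brisco 7, Farrow 15, Arden 6, Galen 5.
No faculty's allocation decreased.

none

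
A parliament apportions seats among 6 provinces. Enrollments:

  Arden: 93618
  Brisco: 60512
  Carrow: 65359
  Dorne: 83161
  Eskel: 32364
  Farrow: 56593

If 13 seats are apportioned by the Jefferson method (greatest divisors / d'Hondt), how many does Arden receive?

3

Standard divisor 391607/13 ≈ 30123.615; standard quotas: Arden 3.108, Brisco 2.009, Carrow 2.170, Dorne 2.761, Eskel 1.074, Farrow 1.879.
Rounding down gives 3, 2, 2, 2, 1, 1 = 11 seats, so the divisor must be adjusted.
With modified divisor 25600: modified quotas Arden 3.657, Brisco 2.364, Carrow 2.553, Dorne 3.248, Eskel 1.264, Farrow 2.211.
Rounding down: Arden 3, Brisco 2, Carrow 2, Dorne 3, Eskel 1, Farrow 2 (total 13).
Arden receives 3.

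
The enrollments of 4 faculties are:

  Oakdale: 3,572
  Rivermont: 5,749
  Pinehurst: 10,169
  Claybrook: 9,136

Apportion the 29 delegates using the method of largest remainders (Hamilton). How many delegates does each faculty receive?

Oakdale=4, Rivermont=6, Pinehurst=10, Claybrook=9

Total 28626; standard divisor 28626/29 ≈ 987.103.
Standard quotas: Oakdale 3.6187, Rivermont 5.8241, Pinehurst 10.3019, Claybrook 9.2554.
Lower quotas: Oakdale 3, Rivermont 5, Pinehurst 10, Claybrook 9 (sum 27, leaving 2 seats).
Remainders in descending order: Rivermont 0.8241, Oakdale 0.6187, Pinehurst 0.3019, Claybrook 0.2554.
Largest remainders: Rivermont, Oakdale receive the extra seats.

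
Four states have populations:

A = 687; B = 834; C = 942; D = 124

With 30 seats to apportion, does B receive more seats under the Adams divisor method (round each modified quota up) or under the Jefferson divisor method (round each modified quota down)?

Adams: A 8, B 9, C 11, D 2.
Jefferson: A 8, B 10, C 11, D 1.
B gets 9 under Adams and 10 under Jefferson.

Jefferson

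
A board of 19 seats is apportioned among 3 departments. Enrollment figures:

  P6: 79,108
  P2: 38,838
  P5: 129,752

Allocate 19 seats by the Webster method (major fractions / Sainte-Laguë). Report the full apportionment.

Standard divisor 247698/19 ≈ 13036.737; standard quotas: P6 6.068, P2 2.979, P5 9.953.
Rounding to the nearest integer gives P6 6, P2 3, P5 10 — total 19, matching the house size, so no adjustment is needed.

P6=6, P2=3, P5=10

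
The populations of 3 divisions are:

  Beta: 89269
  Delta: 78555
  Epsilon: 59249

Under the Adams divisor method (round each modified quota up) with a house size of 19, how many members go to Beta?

7

Standard divisor 227073/19 ≈ 11951.211; standard quotas: Beta 7.469, Delta 6.573, Epsilon 4.958.
Rounding up gives 8, 7, 5 = 20 seats, so the divisor must be adjusted.
With modified divisor 12900: modified quotas Beta 6.920, Delta 6.090, Epsilon 4.593.
Rounding up: Beta 7, Delta 7, Epsilon 5 (total 19).
Beta receives 7.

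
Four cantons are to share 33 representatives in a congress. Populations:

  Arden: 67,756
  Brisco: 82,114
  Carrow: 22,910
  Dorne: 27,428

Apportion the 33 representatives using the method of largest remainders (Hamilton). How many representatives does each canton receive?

Arden: 11, Brisco: 14, Carrow: 4, Dorne: 4

Standard divisor: 200208 ÷ 33 ≈ 6066.909.
Standard quotas: Arden 11.1681, Brisco 13.5347, Carrow 3.7762, Dorne 4.5209.
Lower quotas: Arden 11, Brisco 13, Carrow 3, Dorne 4 (sum 31, leaving 2 seats).
Remainders in descending order: Carrow 0.7762, Brisco 0.5347, Dorne 0.5209, Arden 0.1681.
Largest remainders: Carrow, Brisco receive the extra seats.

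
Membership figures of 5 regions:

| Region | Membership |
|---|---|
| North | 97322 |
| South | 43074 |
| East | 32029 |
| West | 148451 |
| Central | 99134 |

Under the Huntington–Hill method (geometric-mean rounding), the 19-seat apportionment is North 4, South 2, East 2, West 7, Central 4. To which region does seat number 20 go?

Priority for the next seat is population ÷ (√(s·(s+1))).
Priorities: North 21761.861, South 17584.887, East 13075.784, West 19837.599, Central 22167.036.
Highest priority: Central.

Central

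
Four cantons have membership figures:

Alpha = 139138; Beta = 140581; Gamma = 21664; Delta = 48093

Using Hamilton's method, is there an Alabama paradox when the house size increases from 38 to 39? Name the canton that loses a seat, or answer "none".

At 38 seats: Alpha 15, Beta 15, Gamma 3, Delta 5.
At 39 seats: Alpha 16, Beta 16, Gamma 2, Delta 5.
Gamma drops from 3 to 2.

Gamma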